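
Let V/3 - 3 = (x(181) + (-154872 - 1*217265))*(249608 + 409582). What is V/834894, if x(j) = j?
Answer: -27243297293/30922 ≈ -8.8103e+5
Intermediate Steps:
V = -735569026911 (V = 9 + 3*((181 + (-154872 - 1*217265))*(249608 + 409582)) = 9 + 3*((181 + (-154872 - 217265))*659190) = 9 + 3*((181 - 372137)*659190) = 9 + 3*(-371956*659190) = 9 + 3*(-245189675640) = 9 - 735569026920 = -735569026911)
V/834894 = -735569026911/834894 = -735569026911*1/834894 = -27243297293/30922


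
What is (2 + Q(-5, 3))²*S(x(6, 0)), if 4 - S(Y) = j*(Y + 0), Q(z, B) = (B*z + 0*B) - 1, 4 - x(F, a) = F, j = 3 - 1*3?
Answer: 784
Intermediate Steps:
j = 0 (j = 3 - 3 = 0)
x(F, a) = 4 - F
Q(z, B) = -1 + B*z (Q(z, B) = (B*z + 0) - 1 = B*z - 1 = -1 + B*z)
S(Y) = 4 (S(Y) = 4 - 0*(Y + 0) = 4 - 0*Y = 4 - 1*0 = 4 + 0 = 4)
(2 + Q(-5, 3))²*S(x(6, 0)) = (2 + (-1 + 3*(-5)))²*4 = (2 + (-1 - 15))²*4 = (2 - 16)²*4 = (-14)²*4 = 196*4 = 784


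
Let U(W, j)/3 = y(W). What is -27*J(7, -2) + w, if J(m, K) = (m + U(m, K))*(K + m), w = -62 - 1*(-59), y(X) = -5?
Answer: 1077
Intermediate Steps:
U(W, j) = -15 (U(W, j) = 3*(-5) = -15)
w = -3 (w = -62 + 59 = -3)
J(m, K) = (-15 + m)*(K + m) (J(m, K) = (m - 15)*(K + m) = (-15 + m)*(K + m))
-27*J(7, -2) + w = -27*(7² - 15*(-2) - 15*7 - 2*7) - 3 = -27*(49 + 30 - 105 - 14) - 3 = -27*(-40) - 3 = 1080 - 3 = 1077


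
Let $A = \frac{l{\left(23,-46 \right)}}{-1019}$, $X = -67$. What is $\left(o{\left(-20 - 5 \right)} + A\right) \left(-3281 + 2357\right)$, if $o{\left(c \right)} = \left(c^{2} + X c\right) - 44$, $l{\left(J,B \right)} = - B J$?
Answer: $- \frac{2123172744}{1019} \approx -2.0836 \cdot 10^{6}$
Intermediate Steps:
$l{\left(J,B \right)} = - B J$
$o{\left(c \right)} = -44 + c^{2} - 67 c$ ($o{\left(c \right)} = \left(c^{2} - 67 c\right) - 44 = -44 + c^{2} - 67 c$)
$A = - \frac{1058}{1019}$ ($A = \frac{\left(-1\right) \left(-46\right) 23}{-1019} = 1058 \left(- \frac{1}{1019}\right) = - \frac{1058}{1019} \approx -1.0383$)
$\left(o{\left(-20 - 5 \right)} + A\right) \left(-3281 + 2357\right) = \left(\left(-44 + \left(-20 - 5\right)^{2} - 67 \left(-20 - 5\right)\right) - \frac{1058}{1019}\right) \left(-3281 + 2357\right) = \left(\left(-44 + \left(-20 - 5\right)^{2} - 67 \left(-20 - 5\right)\right) - \frac{1058}{1019}\right) \left(-924\right) = \left(\left(-44 + \left(-25\right)^{2} - -1675\right) - \frac{1058}{1019}\right) \left(-924\right) = \left(\left(-44 + 625 + 1675\right) - \frac{1058}{1019}\right) \left(-924\right) = \left(2256 - \frac{1058}{1019}\right) \left(-924\right) = \frac{2297806}{1019} \left(-924\right) = - \frac{2123172744}{1019}$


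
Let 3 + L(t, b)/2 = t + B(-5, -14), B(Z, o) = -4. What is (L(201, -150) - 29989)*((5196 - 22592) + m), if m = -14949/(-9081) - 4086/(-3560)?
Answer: 924692198754753/1796020 ≈ 5.1486e+8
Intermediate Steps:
m = 5017967/1796020 (m = -14949*(-1/9081) - 4086*(-1/3560) = 1661/1009 + 2043/1780 = 5017967/1796020 ≈ 2.7939)
L(t, b) = -14 + 2*t (L(t, b) = -6 + 2*(t - 4) = -6 + 2*(-4 + t) = -6 + (-8 + 2*t) = -14 + 2*t)
(L(201, -150) - 29989)*((5196 - 22592) + m) = ((-14 + 2*201) - 29989)*((5196 - 22592) + 5017967/1796020) = ((-14 + 402) - 29989)*(-17396 + 5017967/1796020) = (388 - 29989)*(-31238545953/1796020) = -29601*(-31238545953/1796020) = 924692198754753/1796020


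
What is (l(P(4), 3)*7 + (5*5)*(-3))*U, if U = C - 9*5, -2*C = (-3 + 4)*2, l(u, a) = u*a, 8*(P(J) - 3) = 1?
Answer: 1725/4 ≈ 431.25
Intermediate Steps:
P(J) = 25/8 (P(J) = 3 + (1/8)*1 = 3 + 1/8 = 25/8)
l(u, a) = a*u
C = -1 (C = -(-3 + 4)*2/2 = -2/2 = -1/2*2 = -1)
U = -46 (U = -1 - 9*5 = -1 - 45 = -46)
(l(P(4), 3)*7 + (5*5)*(-3))*U = ((3*(25/8))*7 + (5*5)*(-3))*(-46) = ((75/8)*7 + 25*(-3))*(-46) = (525/8 - 75)*(-46) = -75/8*(-46) = 1725/4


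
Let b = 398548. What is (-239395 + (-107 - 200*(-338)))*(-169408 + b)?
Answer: -39389624280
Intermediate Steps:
(-239395 + (-107 - 200*(-338)))*(-169408 + b) = (-239395 + (-107 - 200*(-338)))*(-169408 + 398548) = (-239395 + (-107 + 67600))*229140 = (-239395 + 67493)*229140 = -171902*229140 = -39389624280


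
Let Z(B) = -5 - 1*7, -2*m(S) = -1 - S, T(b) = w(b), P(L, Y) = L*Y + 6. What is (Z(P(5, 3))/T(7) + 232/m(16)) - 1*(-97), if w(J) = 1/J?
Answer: 685/17 ≈ 40.294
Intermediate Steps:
w(J) = 1/J
P(L, Y) = 6 + L*Y
T(b) = 1/b
m(S) = ½ + S/2 (m(S) = -(-1 - S)/2 = ½ + S/2)
Z(B) = -12 (Z(B) = -5 - 7 = -12)
(Z(P(5, 3))/T(7) + 232/m(16)) - 1*(-97) = (-12/(1/7) + 232/(½ + (½)*16)) - 1*(-97) = (-12/⅐ + 232/(½ + 8)) + 97 = (-12*7 + 232/(17/2)) + 97 = (-84 + 232*(2/17)) + 97 = (-84 + 464/17) + 97 = -964/17 + 97 = 685/17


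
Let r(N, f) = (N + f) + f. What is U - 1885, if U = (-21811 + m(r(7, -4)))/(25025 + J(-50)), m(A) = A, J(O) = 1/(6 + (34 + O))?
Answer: -24838815/13171 ≈ -1885.9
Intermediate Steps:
J(O) = 1/(40 + O)
r(N, f) = N + 2*f
U = -11480/13171 (U = (-21811 + (7 + 2*(-4)))/(25025 + 1/(40 - 50)) = (-21811 + (7 - 8))/(25025 + 1/(-10)) = (-21811 - 1)/(25025 - 1/10) = -21812/250249/10 = -21812*10/250249 = -11480/13171 ≈ -0.87161)
U - 1885 = -11480/13171 - 1885 = -24838815/13171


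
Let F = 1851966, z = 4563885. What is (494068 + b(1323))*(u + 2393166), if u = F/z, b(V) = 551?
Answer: 1800765371904281748/1521295 ≈ 1.1837e+12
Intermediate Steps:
u = 617322/1521295 (u = 1851966/4563885 = 1851966*(1/4563885) = 617322/1521295 ≈ 0.40579)
(494068 + b(1323))*(u + 2393166) = (494068 + 551)*(617322/1521295 + 2393166) = 494619*(3640712087292/1521295) = 1800765371904281748/1521295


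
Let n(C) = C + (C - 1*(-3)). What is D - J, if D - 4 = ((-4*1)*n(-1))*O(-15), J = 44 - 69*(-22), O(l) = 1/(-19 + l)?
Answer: -26484/17 ≈ -1557.9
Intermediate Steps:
J = 1562 (J = 44 + 1518 = 1562)
n(C) = 3 + 2*C (n(C) = C + (C + 3) = C + (3 + C) = 3 + 2*C)
D = 70/17 (D = 4 + ((-4*1)*(3 + 2*(-1)))/(-19 - 15) = 4 - 4*(3 - 2)/(-34) = 4 - 4*1*(-1/34) = 4 - 4*(-1/34) = 4 + 2/17 = 70/17 ≈ 4.1176)
D - J = 70/17 - 1*1562 = 70/17 - 1562 = -26484/17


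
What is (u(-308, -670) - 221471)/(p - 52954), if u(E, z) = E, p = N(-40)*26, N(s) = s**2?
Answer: 221779/11354 ≈ 19.533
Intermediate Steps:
p = 41600 (p = (-40)**2*26 = 1600*26 = 41600)
(u(-308, -670) - 221471)/(p - 52954) = (-308 - 221471)/(41600 - 52954) = -221779/(-11354) = -221779*(-1/11354) = 221779/11354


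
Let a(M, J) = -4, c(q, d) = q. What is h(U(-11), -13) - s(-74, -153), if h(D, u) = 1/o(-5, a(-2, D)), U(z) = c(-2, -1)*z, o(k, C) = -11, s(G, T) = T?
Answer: 1682/11 ≈ 152.91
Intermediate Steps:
U(z) = -2*z
h(D, u) = -1/11 (h(D, u) = 1/(-11) = -1/11)
h(U(-11), -13) - s(-74, -153) = -1/11 - 1*(-153) = -1/11 + 153 = 1682/11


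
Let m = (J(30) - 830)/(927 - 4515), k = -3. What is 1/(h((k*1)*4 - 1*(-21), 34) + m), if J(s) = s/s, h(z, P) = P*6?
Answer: 3588/732781 ≈ 0.0048964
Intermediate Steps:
h(z, P) = 6*P
J(s) = 1
m = 829/3588 (m = (1 - 830)/(927 - 4515) = -829/(-3588) = -829*(-1/3588) = 829/3588 ≈ 0.23105)
1/(h((k*1)*4 - 1*(-21), 34) + m) = 1/(6*34 + 829/3588) = 1/(204 + 829/3588) = 1/(732781/3588) = 3588/732781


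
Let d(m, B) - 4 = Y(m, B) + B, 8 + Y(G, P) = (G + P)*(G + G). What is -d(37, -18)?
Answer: -1384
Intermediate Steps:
Y(G, P) = -8 + 2*G*(G + P) (Y(G, P) = -8 + (G + P)*(G + G) = -8 + (G + P)*(2*G) = -8 + 2*G*(G + P))
d(m, B) = -4 + B + 2*m**2 + 2*B*m (d(m, B) = 4 + ((-8 + 2*m**2 + 2*m*B) + B) = 4 + ((-8 + 2*m**2 + 2*B*m) + B) = 4 + (-8 + B + 2*m**2 + 2*B*m) = -4 + B + 2*m**2 + 2*B*m)
-d(37, -18) = -(-4 - 18 + 2*37**2 + 2*(-18)*37) = -(-4 - 18 + 2*1369 - 1332) = -(-4 - 18 + 2738 - 1332) = -1*1384 = -1384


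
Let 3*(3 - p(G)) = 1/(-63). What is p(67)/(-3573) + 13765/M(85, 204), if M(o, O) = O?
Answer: 3098449111/45920196 ≈ 67.475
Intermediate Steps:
p(G) = 568/189 (p(G) = 3 - 1/3/(-63) = 3 - 1/3*(-1/63) = 3 + 1/189 = 568/189)
p(67)/(-3573) + 13765/M(85, 204) = (568/189)/(-3573) + 13765/204 = (568/189)*(-1/3573) + 13765*(1/204) = -568/675297 + 13765/204 = 3098449111/45920196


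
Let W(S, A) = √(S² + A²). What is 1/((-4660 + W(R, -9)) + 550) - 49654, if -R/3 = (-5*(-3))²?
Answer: -136022118631/2739399 - √5626/1826266 ≈ -49654.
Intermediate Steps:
R = -675 (R = -3*(-5*(-3))² = -3*(-1*(-15))² = -3*15² = -3*225 = -675)
W(S, A) = √(A² + S²)
1/((-4660 + W(R, -9)) + 550) - 49654 = 1/((-4660 + √((-9)² + (-675)²)) + 550) - 49654 = 1/((-4660 + √(81 + 455625)) + 550) - 49654 = 1/((-4660 + √455706) + 550) - 49654 = 1/((-4660 + 9*√5626) + 550) - 49654 = 1/(-4110 + 9*√5626) - 49654 = -49654 + 1/(-4110 + 9*√5626)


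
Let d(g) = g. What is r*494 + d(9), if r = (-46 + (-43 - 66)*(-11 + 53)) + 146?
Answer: -2212123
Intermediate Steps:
r = -4478 (r = (-46 - 109*42) + 146 = (-46 - 4578) + 146 = -4624 + 146 = -4478)
r*494 + d(9) = -4478*494 + 9 = -2212132 + 9 = -2212123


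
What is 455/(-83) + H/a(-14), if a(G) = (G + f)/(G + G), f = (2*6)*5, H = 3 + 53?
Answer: -75537/1909 ≈ -39.569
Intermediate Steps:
H = 56
f = 60 (f = 12*5 = 60)
a(G) = (60 + G)/(2*G) (a(G) = (G + 60)/(G + G) = (60 + G)/((2*G)) = (60 + G)*(1/(2*G)) = (60 + G)/(2*G))
455/(-83) + H/a(-14) = 455/(-83) + 56/(((1/2)*(60 - 14)/(-14))) = 455*(-1/83) + 56/(((1/2)*(-1/14)*46)) = -455/83 + 56/(-23/14) = -455/83 + 56*(-14/23) = -455/83 - 784/23 = -75537/1909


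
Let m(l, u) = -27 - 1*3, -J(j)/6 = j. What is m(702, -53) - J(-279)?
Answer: -1704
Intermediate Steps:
J(j) = -6*j
m(l, u) = -30 (m(l, u) = -27 - 3 = -30)
m(702, -53) - J(-279) = -30 - (-6)*(-279) = -30 - 1*1674 = -30 - 1674 = -1704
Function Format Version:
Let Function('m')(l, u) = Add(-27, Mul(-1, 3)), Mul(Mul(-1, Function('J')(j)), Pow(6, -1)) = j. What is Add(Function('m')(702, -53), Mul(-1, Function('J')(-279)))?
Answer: -1704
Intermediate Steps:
Function('J')(j) = Mul(-6, j)
Function('m')(l, u) = -30 (Function('m')(l, u) = Add(-27, -3) = -30)
Add(Function('m')(702, -53), Mul(-1, Function('J')(-279))) = Add(-30, Mul(-1, Mul(-6, -279))) = Add(-30, Mul(-1, 1674)) = Add(-30, -1674) = -1704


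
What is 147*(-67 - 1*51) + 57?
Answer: -17289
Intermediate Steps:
147*(-67 - 1*51) + 57 = 147*(-67 - 51) + 57 = 147*(-118) + 57 = -17346 + 57 = -17289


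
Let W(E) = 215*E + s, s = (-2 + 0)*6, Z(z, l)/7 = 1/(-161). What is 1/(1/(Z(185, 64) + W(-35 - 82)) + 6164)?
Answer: 578842/3567982065 ≈ 0.00016223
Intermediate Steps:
Z(z, l) = -1/23 (Z(z, l) = 7/(-161) = 7*(-1/161) = -1/23)
s = -12 (s = -2*6 = -12)
W(E) = -12 + 215*E (W(E) = 215*E - 12 = -12 + 215*E)
1/(1/(Z(185, 64) + W(-35 - 82)) + 6164) = 1/(1/(-1/23 + (-12 + 215*(-35 - 82))) + 6164) = 1/(1/(-1/23 + (-12 + 215*(-117))) + 6164) = 1/(1/(-1/23 + (-12 - 25155)) + 6164) = 1/(1/(-1/23 - 25167) + 6164) = 1/(1/(-578842/23) + 6164) = 1/(-23/578842 + 6164) = 1/(3567982065/578842) = 578842/3567982065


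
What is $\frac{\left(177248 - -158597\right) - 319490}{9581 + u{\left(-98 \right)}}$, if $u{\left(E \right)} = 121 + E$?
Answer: $\frac{16355}{9604} \approx 1.7029$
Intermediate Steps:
$\frac{\left(177248 - -158597\right) - 319490}{9581 + u{\left(-98 \right)}} = \frac{\left(177248 - -158597\right) - 319490}{9581 + \left(121 - 98\right)} = \frac{\left(177248 + 158597\right) - 319490}{9581 + 23} = \frac{335845 - 319490}{9604} = 16355 \cdot \frac{1}{9604} = \frac{16355}{9604}$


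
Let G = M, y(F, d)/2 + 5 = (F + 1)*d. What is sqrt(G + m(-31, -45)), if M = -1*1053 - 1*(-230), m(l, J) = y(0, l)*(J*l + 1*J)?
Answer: I*sqrt(98023) ≈ 313.09*I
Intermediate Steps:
y(F, d) = -10 + 2*d*(1 + F) (y(F, d) = -10 + 2*((F + 1)*d) = -10 + 2*((1 + F)*d) = -10 + 2*(d*(1 + F)) = -10 + 2*d*(1 + F))
m(l, J) = (-10 + 2*l)*(J + J*l) (m(l, J) = (-10 + 2*l + 2*0*l)*(J*l + 1*J) = (-10 + 2*l + 0)*(J*l + J) = (-10 + 2*l)*(J + J*l))
M = -823 (M = -1053 + 230 = -823)
G = -823
sqrt(G + m(-31, -45)) = sqrt(-823 + 2*(-45)*(1 - 31)*(-5 - 31)) = sqrt(-823 + 2*(-45)*(-30)*(-36)) = sqrt(-823 - 97200) = sqrt(-98023) = I*sqrt(98023)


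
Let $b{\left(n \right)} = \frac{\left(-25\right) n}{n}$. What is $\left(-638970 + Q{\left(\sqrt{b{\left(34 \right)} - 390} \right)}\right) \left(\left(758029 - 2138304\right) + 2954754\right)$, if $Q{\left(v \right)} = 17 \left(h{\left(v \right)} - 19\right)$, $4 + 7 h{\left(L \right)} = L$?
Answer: $- \frac{7045980888001}{7} + \frac{26766143 i \sqrt{415}}{7} \approx -1.0066 \cdot 10^{12} + 7.7895 \cdot 10^{7} i$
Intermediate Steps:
$b{\left(n \right)} = -25$
$h{\left(L \right)} = - \frac{4}{7} + \frac{L}{7}$
$Q{\left(v \right)} = - \frac{2329}{7} + \frac{17 v}{7}$ ($Q{\left(v \right)} = 17 \left(\left(- \frac{4}{7} + \frac{v}{7}\right) - 19\right) = 17 \left(- \frac{137}{7} + \frac{v}{7}\right) = - \frac{2329}{7} + \frac{17 v}{7}$)
$\left(-638970 + Q{\left(\sqrt{b{\left(34 \right)} - 390} \right)}\right) \left(\left(758029 - 2138304\right) + 2954754\right) = \left(-638970 - \left(\frac{2329}{7} - \frac{17 \sqrt{-25 - 390}}{7}\right)\right) \left(\left(758029 - 2138304\right) + 2954754\right) = \left(-638970 - \left(\frac{2329}{7} - \frac{17 \sqrt{-415}}{7}\right)\right) \left(\left(758029 - 2138304\right) + 2954754\right) = \left(-638970 - \left(\frac{2329}{7} - \frac{17 i \sqrt{415}}{7}\right)\right) \left(-1380275 + 2954754\right) = \left(-638970 - \left(\frac{2329}{7} - \frac{17 i \sqrt{415}}{7}\right)\right) 1574479 = \left(- \frac{4475119}{7} + \frac{17 i \sqrt{415}}{7}\right) 1574479 = - \frac{7045980888001}{7} + \frac{26766143 i \sqrt{415}}{7}$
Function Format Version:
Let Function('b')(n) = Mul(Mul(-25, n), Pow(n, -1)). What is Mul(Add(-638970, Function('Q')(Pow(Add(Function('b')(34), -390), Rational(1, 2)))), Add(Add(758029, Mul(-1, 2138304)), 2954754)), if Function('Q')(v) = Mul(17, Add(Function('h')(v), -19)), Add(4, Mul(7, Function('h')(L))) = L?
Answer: Add(Rational(-7045980888001, 7), Mul(Rational(26766143, 7), I, Pow(415, Rational(1, 2)))) ≈ Add(-1.0066e+12, Mul(7.7895e+7, I))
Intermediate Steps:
Function('b')(n) = -25
Function('h')(L) = Add(Rational(-4, 7), Mul(Rational(1, 7), L))
Function('Q')(v) = Add(Rational(-2329, 7), Mul(Rational(17, 7), v)) (Function('Q')(v) = Mul(17, Add(Add(Rational(-4, 7), Mul(Rational(1, 7), v)), -19)) = Mul(17, Add(Rational(-137, 7), Mul(Rational(1, 7), v))) = Add(Rational(-2329, 7), Mul(Rational(17, 7), v)))
Mul(Add(-638970, Function('Q')(Pow(Add(Function('b')(34), -390), Rational(1, 2)))), Add(Add(758029, Mul(-1, 2138304)), 2954754)) = Mul(Add(-638970, Add(Rational(-2329, 7), Mul(Rational(17, 7), Pow(Add(-25, -390), Rational(1, 2))))), Add(Add(758029, Mul(-1, 2138304)), 2954754)) = Mul(Add(-638970, Add(Rational(-2329, 7), Mul(Rational(17, 7), Pow(-415, Rational(1, 2))))), Add(Add(758029, -2138304), 2954754)) = Mul(Add(-638970, Add(Rational(-2329, 7), Mul(Rational(17, 7), Mul(I, Pow(415, Rational(1, 2)))))), Add(-1380275, 2954754)) = Mul(Add(-638970, Add(Rational(-2329, 7), Mul(Rational(17, 7), I, Pow(415, Rational(1, 2))))), 1574479) = Mul(Add(Rational(-4475119, 7), Mul(Rational(17, 7), I, Pow(415, Rational(1, 2)))), 1574479) = Add(Rational(-7045980888001, 7), Mul(Rational(26766143, 7), I, Pow(415, Rational(1, 2))))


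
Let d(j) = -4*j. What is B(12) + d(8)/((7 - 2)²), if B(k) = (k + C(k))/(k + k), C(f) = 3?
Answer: -131/200 ≈ -0.65500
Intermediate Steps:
B(k) = (3 + k)/(2*k) (B(k) = (k + 3)/(k + k) = (3 + k)/((2*k)) = (3 + k)*(1/(2*k)) = (3 + k)/(2*k))
B(12) + d(8)/((7 - 2)²) = (½)*(3 + 12)/12 + (-4*8)/((7 - 2)²) = (½)*(1/12)*15 - 32/5² = 5/8 - 32/25 = -131/200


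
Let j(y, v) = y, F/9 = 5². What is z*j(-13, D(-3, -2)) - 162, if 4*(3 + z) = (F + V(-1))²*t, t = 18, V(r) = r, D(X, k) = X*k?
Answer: -2935419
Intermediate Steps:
F = 225 (F = 9*5² = 9*25 = 225)
z = 225789 (z = -3 + ((225 - 1)²*18)/4 = -3 + (224²*18)/4 = -3 + (50176*18)/4 = -3 + (¼)*903168 = -3 + 225792 = 225789)
z*j(-13, D(-3, -2)) - 162 = 225789*(-13) - 162 = -2935257 - 162 = -2935419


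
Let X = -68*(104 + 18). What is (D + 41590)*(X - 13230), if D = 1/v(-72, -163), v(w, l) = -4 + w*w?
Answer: -2318739831363/2590 ≈ -8.9527e+8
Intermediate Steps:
v(w, l) = -4 + w²
D = 1/5180 (D = 1/(-4 + (-72)²) = 1/(-4 + 5184) = 1/5180 ≈ 0.00019305)
X = -8296 (X = -68*122 = -8296)
(D + 41590)*(X - 13230) = (1/5180 + 41590)*(-8296 - 13230) = (215436201/5180)*(-21526) = -2318739831363/2590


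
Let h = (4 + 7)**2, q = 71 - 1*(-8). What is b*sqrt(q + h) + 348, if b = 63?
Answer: 348 + 630*sqrt(2) ≈ 1239.0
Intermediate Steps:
q = 79 (q = 71 + 8 = 79)
h = 121 (h = 11**2 = 121)
b*sqrt(q + h) + 348 = 63*sqrt(79 + 121) + 348 = 63*sqrt(200) + 348 = 63*(10*sqrt(2)) + 348 = 630*sqrt(2) + 348 = 348 + 630*sqrt(2)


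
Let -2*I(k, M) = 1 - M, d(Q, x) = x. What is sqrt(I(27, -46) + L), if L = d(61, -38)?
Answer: I*sqrt(246)/2 ≈ 7.8422*I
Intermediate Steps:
I(k, M) = -1/2 + M/2 (I(k, M) = -(1 - M)/2 = -1/2 + M/2)
L = -38
sqrt(I(27, -46) + L) = sqrt((-1/2 + (1/2)*(-46)) - 38) = sqrt((-1/2 - 23) - 38) = sqrt(-47/2 - 38) = sqrt(-123/2) = I*sqrt(246)/2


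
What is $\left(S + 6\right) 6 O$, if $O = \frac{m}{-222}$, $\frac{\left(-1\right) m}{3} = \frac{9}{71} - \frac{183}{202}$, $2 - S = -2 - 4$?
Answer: $- \frac{234675}{265327} \approx -0.88447$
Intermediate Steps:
$S = 8$ ($S = 2 - \left(-2 - 4\right) = 2 - -6 = 2 + 6 = 8$)
$m = \frac{33525}{14342}$ ($m = - 3 \left(\frac{9}{71} - \frac{183}{202}\right) = \left(-3\right) \left(- \frac{11175}{14342}\right) = \frac{33525}{14342} \approx 2.3375$)
$O = - \frac{11175}{1061308}$ ($O = \frac{33525}{14342 \left(-222\right)} = \frac{33525}{14342} \left(- \frac{1}{222}\right) = - \frac{11175}{1061308} \approx -0.010529$)
$\left(S + 6\right) 6 O = \left(8 + 6\right) 6 \left(- \frac{11175}{1061308}\right) = 14 \cdot 6 \left(- \frac{11175}{1061308}\right) = 84 \left(- \frac{11175}{1061308}\right) = - \frac{234675}{265327}$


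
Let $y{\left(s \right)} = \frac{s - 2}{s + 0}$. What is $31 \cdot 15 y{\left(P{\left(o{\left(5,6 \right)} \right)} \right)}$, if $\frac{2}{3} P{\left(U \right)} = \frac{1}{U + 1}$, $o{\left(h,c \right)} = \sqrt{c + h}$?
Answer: $-155 - 620 \sqrt{11} \approx -2211.3$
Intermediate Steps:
$P{\left(U \right)} = \frac{3}{2 \left(1 + U\right)}$ ($P{\left(U \right)} = \frac{3}{2 \left(U + 1\right)} = \frac{3}{2 \left(1 + U\right)}$)
$y{\left(s \right)} = \frac{-2 + s}{s}$
$31 \cdot 15 y{\left(P{\left(o{\left(5,6 \right)} \right)} \right)} = 31 \cdot 15 \frac{-2 + \frac{3}{2 \left(1 + \sqrt{6 + 5}\right)}}{\frac{3}{2} \frac{1}{1 + \sqrt{6 + 5}}} = 465 \frac{-2 + \frac{3}{2 \left(1 + \sqrt{11}\right)}}{\frac{3}{2} \frac{1}{1 + \sqrt{11}}} = 465 \left(\frac{2}{3} + \frac{2 \sqrt{11}}{3}\right) \left(-2 + \frac{3}{2 \left(1 + \sqrt{11}\right)}\right) = 465 \left(-2 + \frac{3}{2 \left(1 + \sqrt{11}\right)}\right) \left(\frac{2}{3} + \frac{2 \sqrt{11}}{3}\right)$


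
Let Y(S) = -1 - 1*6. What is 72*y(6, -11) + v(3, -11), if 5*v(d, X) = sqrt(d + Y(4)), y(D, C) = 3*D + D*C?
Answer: -3456 + 2*I/5 ≈ -3456.0 + 0.4*I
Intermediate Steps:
Y(S) = -7 (Y(S) = -1 - 6 = -7)
y(D, C) = 3*D + C*D
v(d, X) = sqrt(-7 + d)/5 (v(d, X) = sqrt(d - 7)/5 = sqrt(-7 + d)/5)
72*y(6, -11) + v(3, -11) = 72*(6*(3 - 11)) + sqrt(-7 + 3)/5 = 72*(6*(-8)) + sqrt(-4)/5 = 72*(-48) + (2*I)/5 = -3456 + 2*I/5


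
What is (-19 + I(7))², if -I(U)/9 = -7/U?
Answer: 100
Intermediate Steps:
I(U) = 63/U (I(U) = -(-63)/U = 63/U)
(-19 + I(7))² = (-19 + 63/7)² = (-19 + 63*(⅐))² = (-19 + 9)² = (-10)² = 100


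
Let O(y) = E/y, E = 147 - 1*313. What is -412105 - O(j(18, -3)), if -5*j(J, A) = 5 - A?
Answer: -1648835/4 ≈ -4.1221e+5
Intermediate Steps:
E = -166 (E = 147 - 313 = -166)
j(J, A) = -1 + A/5 (j(J, A) = -(5 - A)/5 = -1 + A/5)
O(y) = -166/y
-412105 - O(j(18, -3)) = -412105 - (-166)/(-1 + (1/5)*(-3)) = -412105 - (-166)/(-1 - 3/5) = -412105 - (-166)/(-8/5) = -412105 - (-166)*(-5)/8 = -412105 - 1*415/4 = -412105 - 415/4 = -1648835/4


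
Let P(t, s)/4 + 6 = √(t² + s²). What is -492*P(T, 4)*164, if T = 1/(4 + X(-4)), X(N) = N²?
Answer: 1936512 - 80688*√6401/5 ≈ 6.4540e+5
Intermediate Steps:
T = 1/20 (T = 1/(4 + (-4)²) = 1/(4 + 16) = 1/20 ≈ 0.050000)
P(t, s) = -24 + 4*√(s² + t²) (P(t, s) = -24 + 4*√(t² + s²) = -24 + 4*√(s² + t²))
-492*P(T, 4)*164 = -492*(-24 + 4*√(4² + (1/20)²))*164 = -492*(-24 + 4*√(16 + 1/400))*164 = -492*(-24 + 4*√(6401/400))*164 = -492*(-24 + 4*(√6401/20))*164 = -492*(-24 + √6401/5)*164 = -41*(-288 + 12*√6401/5)*164 = (11808 - 492*√6401/5)*164 = 1936512 - 80688*√6401/5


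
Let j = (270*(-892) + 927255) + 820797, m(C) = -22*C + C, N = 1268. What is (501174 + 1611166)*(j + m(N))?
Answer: 3127496806560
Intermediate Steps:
m(C) = -21*C
j = 1507212 (j = (-240840 + 927255) + 820797 = 686415 + 820797 = 1507212)
(501174 + 1611166)*(j + m(N)) = (501174 + 1611166)*(1507212 - 21*1268) = 2112340*(1507212 - 26628) = 2112340*1480584 = 3127496806560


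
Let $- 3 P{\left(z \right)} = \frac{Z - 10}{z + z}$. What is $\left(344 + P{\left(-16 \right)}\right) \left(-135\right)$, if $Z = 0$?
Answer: $- \frac{742815}{16} \approx -46426.0$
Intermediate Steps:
$P{\left(z \right)} = \frac{5}{3 z}$ ($P{\left(z \right)} = - \frac{\left(0 - 10\right) \frac{1}{z + z}}{3} = - \frac{\left(-10\right) \frac{1}{2 z}}{3} = - \frac{\left(-5\right) \frac{1}{z}}{3} = \frac{5}{3 z}$)
$\left(344 + P{\left(-16 \right)}\right) \left(-135\right) = \left(344 + \frac{5}{3 \left(-16\right)}\right) \left(-135\right) = \left(344 + \frac{5}{3} \left(- \frac{1}{16}\right)\right) \left(-135\right) = \left(344 - \frac{5}{48}\right) \left(-135\right) = \frac{16507}{48} \left(-135\right) = - \frac{742815}{16}$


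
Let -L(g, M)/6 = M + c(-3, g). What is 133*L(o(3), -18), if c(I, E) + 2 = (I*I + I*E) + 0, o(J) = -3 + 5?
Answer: 13566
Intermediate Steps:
o(J) = 2
c(I, E) = -2 + I**2 + E*I (c(I, E) = -2 + ((I*I + I*E) + 0) = -2 + ((I**2 + E*I) + 0) = -2 + (I**2 + E*I) = -2 + I**2 + E*I)
L(g, M) = -42 - 6*M + 18*g (L(g, M) = -6*(M + (-2 + (-3)**2 + g*(-3))) = -6*(M + (-2 + 9 - 3*g)) = -6*(M + (7 - 3*g)) = -6*(7 + M - 3*g) = -42 - 6*M + 18*g)
133*L(o(3), -18) = 133*(-42 - 6*(-18) + 18*2) = 133*(-42 + 108 + 36) = 133*102 = 13566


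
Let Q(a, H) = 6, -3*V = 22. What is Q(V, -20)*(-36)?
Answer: -216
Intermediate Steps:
V = -22/3 (V = -⅓*22 = -22/3 ≈ -7.3333)
Q(V, -20)*(-36) = 6*(-36) = -216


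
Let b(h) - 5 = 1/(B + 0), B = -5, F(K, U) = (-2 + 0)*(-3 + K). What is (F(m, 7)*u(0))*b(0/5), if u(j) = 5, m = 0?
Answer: 144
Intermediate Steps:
F(K, U) = 6 - 2*K (F(K, U) = -2*(-3 + K) = 6 - 2*K)
b(h) = 24/5 (b(h) = 5 + 1/(-5 + 0) = 5 + 1/(-5) = 5 - 1/5 = 24/5)
(F(m, 7)*u(0))*b(0/5) = ((6 - 2*0)*5)*(24/5) = ((6 + 0)*5)*(24/5) = (6*5)*(24/5) = 30*(24/5) = 144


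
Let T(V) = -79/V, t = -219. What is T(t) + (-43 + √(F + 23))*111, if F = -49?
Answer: -1045208/219 + 111*I*√26 ≈ -4772.6 + 565.99*I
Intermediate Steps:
T(t) + (-43 + √(F + 23))*111 = -79/(-219) + (-43 + √(-49 + 23))*111 = -79*(-1/219) + (-43 + √(-26))*111 = 79/219 + (-43 + I*√26)*111 = 79/219 + (-4773 + 111*I*√26) = -1045208/219 + 111*I*√26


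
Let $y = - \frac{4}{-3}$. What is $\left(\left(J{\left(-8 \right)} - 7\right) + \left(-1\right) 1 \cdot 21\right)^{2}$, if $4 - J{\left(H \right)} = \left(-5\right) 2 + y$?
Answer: $\frac{2116}{9} \approx 235.11$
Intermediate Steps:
$y = \frac{4}{3}$ ($y = \left(-4\right) \left(- \frac{1}{3}\right) = \frac{4}{3} \approx 1.3333$)
$J{\left(H \right)} = \frac{38}{3}$ ($J{\left(H \right)} = 4 - \left(\left(-5\right) 2 + \frac{4}{3}\right) = 4 - \left(-10 + \frac{4}{3}\right) = 4 - - \frac{26}{3} = 4 + \frac{26}{3} = \frac{38}{3}$)
$\left(\left(J{\left(-8 \right)} - 7\right) + \left(-1\right) 1 \cdot 21\right)^{2} = \left(\left(\frac{38}{3} - 7\right) + \left(-1\right) 1 \cdot 21\right)^{2} = \left(\frac{17}{3} - 21\right)^{2} = \left(- \frac{46}{3}\right)^{2} = \frac{2116}{9}$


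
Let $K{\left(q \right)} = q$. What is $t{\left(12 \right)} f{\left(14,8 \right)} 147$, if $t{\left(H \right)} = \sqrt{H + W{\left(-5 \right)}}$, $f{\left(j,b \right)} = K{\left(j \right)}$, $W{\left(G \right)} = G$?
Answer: $2058 \sqrt{7} \approx 5445.0$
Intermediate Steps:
$f{\left(j,b \right)} = j$
$t{\left(H \right)} = \sqrt{-5 + H}$ ($t{\left(H \right)} = \sqrt{H - 5} = \sqrt{-5 + H}$)
$t{\left(12 \right)} f{\left(14,8 \right)} 147 = \sqrt{-5 + 12} \cdot 14 \cdot 147 = \sqrt{7} \cdot 14 \cdot 147 = 14 \sqrt{7} \cdot 147 = 2058 \sqrt{7}$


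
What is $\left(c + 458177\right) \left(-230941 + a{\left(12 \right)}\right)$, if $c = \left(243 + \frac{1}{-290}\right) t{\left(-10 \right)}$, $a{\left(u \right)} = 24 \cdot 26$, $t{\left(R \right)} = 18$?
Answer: $- \frac{15447334933862}{145} \approx -1.0653 \cdot 10^{11}$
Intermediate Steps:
$a{\left(u \right)} = 624$
$c = \frac{634221}{145}$ ($c = \left(243 + \frac{1}{-290}\right) 18 = \left(243 - \frac{1}{290}\right) 18 = \frac{70469}{290} \cdot 18 = \frac{634221}{145} \approx 4373.9$)
$\left(c + 458177\right) \left(-230941 + a{\left(12 \right)}\right) = \left(\frac{634221}{145} + 458177\right) \left(-230941 + 624\right) = \frac{67069886}{145} \left(-230317\right) = - \frac{15447334933862}{145}$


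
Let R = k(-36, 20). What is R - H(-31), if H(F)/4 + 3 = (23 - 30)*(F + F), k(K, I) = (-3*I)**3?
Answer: -217724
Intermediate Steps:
k(K, I) = -27*I**3
R = -216000 (R = -27*20**3 = -27*8000 = -216000)
H(F) = -12 - 56*F (H(F) = -12 + 4*((23 - 30)*(F + F)) = -12 + 4*(-14*F) = -12 - 56*F)
R - H(-31) = -216000 - (-12 - 56*(-31)) = -216000 - (-12 + 1736) = -216000 - 1*1724 = -216000 - 1724 = -217724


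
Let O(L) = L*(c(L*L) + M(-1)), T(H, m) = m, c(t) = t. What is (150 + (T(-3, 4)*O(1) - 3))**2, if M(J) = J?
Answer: 21609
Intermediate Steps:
O(L) = L*(-1 + L**2) (O(L) = L*(L*L - 1) = L*(L**2 - 1) = L*(-1 + L**2))
(150 + (T(-3, 4)*O(1) - 3))**2 = (150 + (4*(1**3 - 1*1) - 3))**2 = (150 + (4*(1 - 1) - 3))**2 = (150 + (4*0 - 3))**2 = (150 + (0 - 3))**2 = (150 - 3)**2 = 147**2 = 21609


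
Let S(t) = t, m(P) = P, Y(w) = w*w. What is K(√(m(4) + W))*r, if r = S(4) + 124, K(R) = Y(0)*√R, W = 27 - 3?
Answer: 0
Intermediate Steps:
Y(w) = w²
W = 24
K(R) = 0 (K(R) = 0²*√R = 0*√R = 0)
r = 128 (r = 4 + 124 = 128)
K(√(m(4) + W))*r = 0*128 = 0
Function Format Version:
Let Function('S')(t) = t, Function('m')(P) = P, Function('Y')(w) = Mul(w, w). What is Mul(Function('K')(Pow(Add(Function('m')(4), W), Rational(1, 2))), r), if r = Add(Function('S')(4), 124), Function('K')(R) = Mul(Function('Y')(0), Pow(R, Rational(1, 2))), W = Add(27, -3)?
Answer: 0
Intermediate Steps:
Function('Y')(w) = Pow(w, 2)
W = 24
Function('K')(R) = 0 (Function('K')(R) = Mul(Pow(0, 2), Pow(R, Rational(1, 2))) = Mul(0, Pow(R, Rational(1, 2))) = 0)
r = 128 (r = Add(4, 124) = 128)
Mul(Function('K')(Pow(Add(Function('m')(4), W), Rational(1, 2))), r) = Mul(0, 128) = 0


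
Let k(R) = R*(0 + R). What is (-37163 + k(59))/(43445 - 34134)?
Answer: -33682/9311 ≈ -3.6174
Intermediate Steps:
k(R) = R² (k(R) = R*R = R²)
(-37163 + k(59))/(43445 - 34134) = (-37163 + 59²)/(43445 - 34134) = (-37163 + 3481)/9311 = -33682*1/9311 = -33682/9311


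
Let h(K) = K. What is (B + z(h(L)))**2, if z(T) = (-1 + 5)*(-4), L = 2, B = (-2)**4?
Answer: 0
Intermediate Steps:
B = 16
z(T) = -16 (z(T) = 4*(-4) = -16)
(B + z(h(L)))**2 = (16 - 16)**2 = 0**2 = 0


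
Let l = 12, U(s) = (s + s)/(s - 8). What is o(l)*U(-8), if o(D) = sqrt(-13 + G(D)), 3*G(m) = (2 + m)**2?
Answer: sqrt(471)/3 ≈ 7.2342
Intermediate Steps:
U(s) = 2*s/(-8 + s) (U(s) = (2*s)/(-8 + s) = 2*s/(-8 + s))
G(m) = (2 + m)**2/3
o(D) = sqrt(-13 + (2 + D)**2/3)
o(l)*U(-8) = (sqrt(-117 + 3*(2 + 12)**2)/3)*(2*(-8)/(-8 - 8)) = (sqrt(-117 + 3*14**2)/3)*(2*(-8)/(-16)) = (sqrt(-117 + 3*196)/3)*(2*(-8)*(-1/16)) = (sqrt(-117 + 588)/3)*1 = (sqrt(471)/3)*1 = sqrt(471)/3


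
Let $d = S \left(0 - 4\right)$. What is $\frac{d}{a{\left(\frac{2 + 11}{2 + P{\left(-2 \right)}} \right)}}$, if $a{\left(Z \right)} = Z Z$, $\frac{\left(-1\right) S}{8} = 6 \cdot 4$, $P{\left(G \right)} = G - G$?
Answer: $\frac{3072}{169} \approx 18.178$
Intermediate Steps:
$P{\left(G \right)} = 0$
$S = -192$ ($S = - 8 \cdot 6 \cdot 4 = \left(-8\right) 24 = -192$)
$a{\left(Z \right)} = Z^{2}$
$d = 768$ ($d = - 192 \left(0 - 4\right) = \left(-192\right) \left(-4\right) = 768$)
$\frac{d}{a{\left(\frac{2 + 11}{2 + P{\left(-2 \right)}} \right)}} = \frac{768}{\left(\frac{2 + 11}{2 + 0}\right)^{2}} = \frac{768}{\left(\frac{13}{2}\right)^{2}} = \frac{768}{\frac{169}{4}} = 768 \cdot \frac{4}{169} = \frac{3072}{169}$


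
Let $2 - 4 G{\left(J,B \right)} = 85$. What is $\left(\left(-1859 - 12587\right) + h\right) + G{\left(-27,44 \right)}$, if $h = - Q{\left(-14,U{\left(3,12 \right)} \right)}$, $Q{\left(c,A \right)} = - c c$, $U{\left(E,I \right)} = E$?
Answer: $- \frac{57083}{4} \approx -14271.0$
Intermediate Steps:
$Q{\left(c,A \right)} = - c^{2}$
$G{\left(J,B \right)} = - \frac{83}{4}$ ($G{\left(J,B \right)} = \frac{1}{2} - \frac{85}{4} = - \frac{83}{4}$)
$h = 196$ ($h = - \left(-1\right) \left(-14\right)^{2} = - \left(-1\right) 196 = \left(-1\right) \left(-196\right) = 196$)
$\left(\left(-1859 - 12587\right) + h\right) + G{\left(-27,44 \right)} = \left(\left(-1859 - 12587\right) + 196\right) - \frac{83}{4} = \left(-14446 + 196\right) - \frac{83}{4} = -14250 - \frac{83}{4} = - \frac{57083}{4}$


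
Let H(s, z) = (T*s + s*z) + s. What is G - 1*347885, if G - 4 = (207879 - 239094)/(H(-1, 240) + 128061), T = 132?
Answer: -44420260343/127688 ≈ -3.4788e+5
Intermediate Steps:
H(s, z) = 133*s + s*z (H(s, z) = (132*s + s*z) + s = 133*s + s*z)
G = 479537/127688 (G = 4 + (207879 - 239094)/(-(133 + 240) + 128061) = 4 - 31215/(-1*373 + 128061) = 4 - 31215/(-373 + 128061) = 4 - 31215/127688 = 479537/127688 ≈ 3.7555)
G - 1*347885 = 479537/127688 - 1*347885 = 479537/127688 - 347885 = -44420260343/127688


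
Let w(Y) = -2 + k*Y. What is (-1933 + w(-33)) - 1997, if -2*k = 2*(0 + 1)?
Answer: -3899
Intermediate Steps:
k = -1 (k = -(0 + 1) = -1 ≈ -1.0000)
w(Y) = -2 - Y
(-1933 + w(-33)) - 1997 = (-1933 + (-2 - 1*(-33))) - 1997 = (-1933 + (-2 + 33)) - 1997 = (-1933 + 31) - 1997 = -1902 - 1997 = -3899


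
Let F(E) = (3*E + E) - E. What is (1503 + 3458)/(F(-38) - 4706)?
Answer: -4961/4820 ≈ -1.0293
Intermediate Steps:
F(E) = 3*E (F(E) = 4*E - E = 3*E)
(1503 + 3458)/(F(-38) - 4706) = (1503 + 3458)/(3*(-38) - 4706) = 4961/(-114 - 4706) = 4961/(-4820) = 4961*(-1/4820) = -4961/4820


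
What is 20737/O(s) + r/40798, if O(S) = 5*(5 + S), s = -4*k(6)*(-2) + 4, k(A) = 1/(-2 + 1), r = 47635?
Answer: 846266301/203990 ≈ 4148.6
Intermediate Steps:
k(A) = -1 (k(A) = 1/(-1) = -1)
s = -4 (s = -4*(-1)*(-2) + 4 = 4*(-2) + 4 = -8 + 4 = -4)
O(S) = 25 + 5*S
20737/O(s) + r/40798 = 20737/(25 + 5*(-4)) + 47635/40798 = 20737/(25 - 20) + 47635*(1/40798) = 20737/5 + 47635/40798 = 846266301/203990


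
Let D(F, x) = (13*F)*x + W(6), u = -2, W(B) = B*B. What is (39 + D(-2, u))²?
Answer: 16129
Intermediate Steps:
W(B) = B²
D(F, x) = 36 + 13*F*x (D(F, x) = (13*F)*x + 6² = 13*F*x + 36 = 36 + 13*F*x)
(39 + D(-2, u))² = (39 + (36 + 13*(-2)*(-2)))² = (39 + (36 + 52))² = (39 + 88)² = 127² = 16129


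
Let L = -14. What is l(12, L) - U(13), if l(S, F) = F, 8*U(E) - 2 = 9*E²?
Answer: -1635/8 ≈ -204.38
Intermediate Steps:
U(E) = ¼ + 9*E²/8 (U(E) = ¼ + (9*E²)/8 = ¼ + 9*E²/8)
l(12, L) - U(13) = -14 - (¼ + (9/8)*13²) = -14 - (¼ + (9/8)*169) = -14 - (¼ + 1521/8) = -14 - 1*1523/8 = -14 - 1523/8 = -1635/8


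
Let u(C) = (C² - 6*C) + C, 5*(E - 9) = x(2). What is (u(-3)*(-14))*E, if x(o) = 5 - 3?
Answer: -15792/5 ≈ -3158.4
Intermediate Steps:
x(o) = 2
E = 47/5 (E = 9 + (⅕)*2 = 9 + ⅖ = 47/5 ≈ 9.4000)
u(C) = C² - 5*C
(u(-3)*(-14))*E = (-3*(-5 - 3)*(-14))*(47/5) = (-3*(-8)*(-14))*(47/5) = (24*(-14))*(47/5) = -336*47/5 = -15792/5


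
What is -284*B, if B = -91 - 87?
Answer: 50552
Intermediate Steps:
B = -178
-284*B = -284*(-178) = 50552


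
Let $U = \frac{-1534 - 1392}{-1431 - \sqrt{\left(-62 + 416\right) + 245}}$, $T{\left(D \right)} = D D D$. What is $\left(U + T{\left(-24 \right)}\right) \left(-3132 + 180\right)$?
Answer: $\frac{41764571843832}{1023581} + \frac{4318776 \sqrt{599}}{1023581} \approx 4.0802 \cdot 10^{7}$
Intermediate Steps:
$T{\left(D \right)} = D^{3}$ ($T{\left(D \right)} = D^{2} D = D^{3}$)
$U = - \frac{2926}{-1431 - \sqrt{599}}$ ($U = - \frac{2926}{-1431 - \sqrt{354 + 245}} = - \frac{2926}{-1431 - \sqrt{599}} \approx 2.0103$)
$\left(U + T{\left(-24 \right)}\right) \left(-3132 + 180\right) = \left(\left(\frac{2093553}{1023581} - \frac{1463 \sqrt{599}}{1023581}\right) + \left(-24\right)^{3}\right) \left(-3132 + 180\right) = \left(\left(\frac{2093553}{1023581} - \frac{1463 \sqrt{599}}{1023581}\right) - 13824\right) \left(-2952\right) = \left(- \frac{14147890191}{1023581} - \frac{1463 \sqrt{599}}{1023581}\right) \left(-2952\right) = \frac{41764571843832}{1023581} + \frac{4318776 \sqrt{599}}{1023581}$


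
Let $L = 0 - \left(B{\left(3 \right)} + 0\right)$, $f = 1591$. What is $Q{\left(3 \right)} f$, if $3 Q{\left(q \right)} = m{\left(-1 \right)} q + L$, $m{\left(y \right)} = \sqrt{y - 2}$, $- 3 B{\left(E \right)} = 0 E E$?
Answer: $1591 i \sqrt{3} \approx 2755.7 i$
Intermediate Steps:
$B{\left(E \right)} = 0$ ($B{\left(E \right)} = - \frac{0 E E}{3} = - \frac{0 E}{3} = \left(- \frac{1}{3}\right) 0 = 0$)
$m{\left(y \right)} = \sqrt{-2 + y}$
$L = 0$ ($L = 0 - \left(0 + 0\right) = 0 - 0 = 0 + 0 = 0$)
$Q{\left(q \right)} = \frac{i q \sqrt{3}}{3}$ ($Q{\left(q \right)} = \frac{\sqrt{-2 - 1} q + 0}{3} = \frac{\sqrt{-3} q + 0}{3} = \frac{i \sqrt{3} q + 0}{3} = \frac{i q \sqrt{3} + 0}{3} = \frac{i q \sqrt{3}}{3}$)
$Q{\left(3 \right)} f = \frac{1}{3} i 3 \sqrt{3} \cdot 1591 = i \sqrt{3} \cdot 1591 = 1591 i \sqrt{3}$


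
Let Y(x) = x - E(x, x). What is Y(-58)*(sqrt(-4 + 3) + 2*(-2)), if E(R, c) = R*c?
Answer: 13688 - 3422*I ≈ 13688.0 - 3422.0*I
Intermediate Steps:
Y(x) = x - x**2 (Y(x) = x - x*x = x - x**2)
Y(-58)*(sqrt(-4 + 3) + 2*(-2)) = (-58*(1 - 1*(-58)))*(sqrt(-4 + 3) + 2*(-2)) = (-58*(1 + 58))*(sqrt(-1) - 4) = (-58*59)*(I - 4) = -3422*(-4 + I) = 13688 - 3422*I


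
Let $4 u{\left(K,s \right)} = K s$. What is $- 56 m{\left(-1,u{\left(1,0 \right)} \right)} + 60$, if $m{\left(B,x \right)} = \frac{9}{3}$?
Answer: $-108$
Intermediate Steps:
$u{\left(K,s \right)} = \frac{K s}{4}$
$m{\left(B,x \right)} = 3$ ($m{\left(B,x \right)} = 9 \cdot \frac{1}{3} = 3$)
$- 56 m{\left(-1,u{\left(1,0 \right)} \right)} + 60 = \left(-56\right) 3 + 60 = -168 + 60 = -108$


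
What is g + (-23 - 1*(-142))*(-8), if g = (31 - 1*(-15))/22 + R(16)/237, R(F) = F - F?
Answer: -10449/11 ≈ -949.91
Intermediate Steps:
R(F) = 0
g = 23/11 (g = (31 - 1*(-15))/22 + 0/237 = (31 + 15)*(1/22) + 0*(1/237) = 46*(1/22) + 0 = 23/11 + 0 = 23/11 ≈ 2.0909)
g + (-23 - 1*(-142))*(-8) = 23/11 + (-23 - 1*(-142))*(-8) = 23/11 + (-23 + 142)*(-8) = 23/11 + 119*(-8) = 23/11 - 952 = -10449/11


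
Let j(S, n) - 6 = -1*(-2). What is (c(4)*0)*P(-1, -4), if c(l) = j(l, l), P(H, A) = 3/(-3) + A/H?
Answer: 0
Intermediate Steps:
j(S, n) = 8 (j(S, n) = 6 - 1*(-2) = 6 + 2 = 8)
P(H, A) = -1 + A/H (P(H, A) = 3*(-⅓) + A/H = -1 + A/H)
c(l) = 8
(c(4)*0)*P(-1, -4) = (8*0)*((-4 - 1*(-1))/(-1)) = 0*(-(-4 + 1)) = 0*(-1*(-3)) = 0*3 = 0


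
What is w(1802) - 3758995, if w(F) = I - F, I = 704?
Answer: -3760093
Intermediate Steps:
w(F) = 704 - F
w(1802) - 3758995 = (704 - 1*1802) - 3758995 = (704 - 1802) - 3758995 = -1098 - 3758995 = -3760093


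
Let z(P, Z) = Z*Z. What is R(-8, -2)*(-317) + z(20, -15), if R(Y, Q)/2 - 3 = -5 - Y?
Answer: -3579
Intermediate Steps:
R(Y, Q) = -4 - 2*Y (R(Y, Q) = 6 + 2*(-5 - Y) = 6 + (-10 - 2*Y) = -4 - 2*Y)
z(P, Z) = Z²
R(-8, -2)*(-317) + z(20, -15) = (-4 - 2*(-8))*(-317) + (-15)² = (-4 + 16)*(-317) + 225 = 12*(-317) + 225 = -3804 + 225 = -3579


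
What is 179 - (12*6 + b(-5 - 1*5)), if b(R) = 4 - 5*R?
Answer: 53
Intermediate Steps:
179 - (12*6 + b(-5 - 1*5)) = 179 - (12*6 + (4 - 5*(-5 - 1*5))) = 179 - (72 + (4 - 5*(-5 - 5))) = 179 - (72 + (4 - 5*(-10))) = 179 - (72 + (4 + 50)) = 179 - (72 + 54) = 179 - 1*126 = 179 - 126 = 53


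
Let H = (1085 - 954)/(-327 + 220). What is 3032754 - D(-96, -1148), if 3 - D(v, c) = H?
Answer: 324504226/107 ≈ 3.0327e+6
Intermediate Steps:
H = -131/107 (H = 131/(-107) = 131*(-1/107) = -131/107 ≈ -1.2243)
D(v, c) = 452/107 (D(v, c) = 3 - 1*(-131/107) = 3 + 131/107 = 452/107)
3032754 - D(-96, -1148) = 3032754 - 1*452/107 = 3032754 - 452/107 = 324504226/107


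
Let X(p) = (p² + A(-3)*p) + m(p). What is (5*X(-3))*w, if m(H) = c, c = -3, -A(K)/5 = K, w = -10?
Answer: 1950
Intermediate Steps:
A(K) = -5*K
m(H) = -3
X(p) = -3 + p² + 15*p (X(p) = (p² + (-5*(-3))*p) - 3 = (p² + 15*p) - 3 = -3 + p² + 15*p)
(5*X(-3))*w = (5*(-3 + (-3)² + 15*(-3)))*(-10) = (5*(-3 + 9 - 45))*(-10) = (5*(-39))*(-10) = -195*(-10) = 1950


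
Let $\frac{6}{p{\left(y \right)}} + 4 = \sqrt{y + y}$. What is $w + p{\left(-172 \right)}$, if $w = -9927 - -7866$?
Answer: $- \frac{30916}{15} - \frac{i \sqrt{86}}{30} \approx -2061.1 - 0.30912 i$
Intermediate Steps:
$p{\left(y \right)} = \frac{6}{-4 + \sqrt{2} \sqrt{y}}$ ($p{\left(y \right)} = \frac{6}{-4 + \sqrt{y + y}} = \frac{6}{-4 + \sqrt{2 y}} = \frac{6}{-4 + \sqrt{2} \sqrt{y}}$)
$w = -2061$ ($w = -9927 + 7866 = -2061$)
$w + p{\left(-172 \right)} = -2061 + \frac{6}{-4 + \sqrt{2} \sqrt{-172}} = -2061 + \frac{6}{-4 + \sqrt{2} \cdot 2 i \sqrt{43}} = -2061 + \frac{6}{-4 + 2 i \sqrt{86}}$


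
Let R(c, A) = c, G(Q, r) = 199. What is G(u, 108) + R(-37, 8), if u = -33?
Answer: 162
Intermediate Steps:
G(u, 108) + R(-37, 8) = 199 - 37 = 162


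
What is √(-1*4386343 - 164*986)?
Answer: I*√4548047 ≈ 2132.6*I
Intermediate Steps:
√(-1*4386343 - 164*986) = √(-4386343 - 161704) = √(-4548047) = I*√4548047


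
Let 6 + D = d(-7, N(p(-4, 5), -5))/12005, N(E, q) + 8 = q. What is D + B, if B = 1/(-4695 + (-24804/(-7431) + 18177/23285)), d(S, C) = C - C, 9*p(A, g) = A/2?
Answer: -1623391948741/270555711966 ≈ -6.0002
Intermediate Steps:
p(A, g) = A/18 (p(A, g) = (A/2)/9 = A/18)
N(E, q) = -8 + q
d(S, C) = 0
B = -57676945/270555711966 (B = 1/(-4695 + (-24804*(-1/7431) + 18177*(1/23285))) = 1/(-4695 + (8268/2477 + 18177/23285)) = 1/(-4695 + 237544809/57676945) = 1/(-270555711966/57676945) = -57676945/270555711966 ≈ -0.00021318)
D = -6 (D = -6 + 0/12005 = -6 + 0*(1/12005) = -6 + 0 = -6)
D + B = -6 - 57676945/270555711966 = -1623391948741/270555711966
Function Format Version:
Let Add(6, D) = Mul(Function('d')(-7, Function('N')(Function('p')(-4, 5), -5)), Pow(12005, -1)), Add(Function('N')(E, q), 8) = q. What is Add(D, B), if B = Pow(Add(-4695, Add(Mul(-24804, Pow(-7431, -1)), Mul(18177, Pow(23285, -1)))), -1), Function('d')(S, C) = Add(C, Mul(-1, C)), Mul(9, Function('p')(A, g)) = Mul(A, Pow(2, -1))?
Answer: Rational(-1623391948741, 270555711966) ≈ -6.0002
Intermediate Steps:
Function('p')(A, g) = Mul(Rational(1, 18), A) (Function('p')(A, g) = Mul(Rational(1, 9), Mul(A, Pow(2, -1))) = Mul(Rational(1, 9), Mul(A, Rational(1, 2))) = Mul(Rational(1, 9), Mul(Rational(1, 2), A)) = Mul(Rational(1, 18), A))
Function('N')(E, q) = Add(-8, q)
Function('d')(S, C) = 0
B = Rational(-57676945, 270555711966) (B = Pow(Add(-4695, Add(Mul(-24804, Rational(-1, 7431)), Mul(18177, Rational(1, 23285)))), -1) = Pow(Add(-4695, Add(Rational(8268, 2477), Rational(18177, 23285))), -1) = Pow(Add(-4695, Rational(237544809, 57676945)), -1) = Pow(Rational(-270555711966, 57676945), -1) = Rational(-57676945, 270555711966) ≈ -0.00021318)
D = -6 (D = Add(-6, Mul(0, Pow(12005, -1))) = Add(-6, Mul(0, Rational(1, 12005))) = Add(-6, 0) = -6)
Add(D, B) = Add(-6, Rational(-57676945, 270555711966)) = Rational(-1623391948741, 270555711966)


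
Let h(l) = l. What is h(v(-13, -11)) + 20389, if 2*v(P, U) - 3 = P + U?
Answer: 40757/2 ≈ 20379.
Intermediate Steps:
v(P, U) = 3/2 + P/2 + U/2 (v(P, U) = 3/2 + (P + U)/2 = 3/2 + (P/2 + U/2) = 3/2 + P/2 + U/2)
h(v(-13, -11)) + 20389 = (3/2 + (1/2)*(-13) + (1/2)*(-11)) + 20389 = (3/2 - 13/2 - 11/2) + 20389 = -21/2 + 20389 = 40757/2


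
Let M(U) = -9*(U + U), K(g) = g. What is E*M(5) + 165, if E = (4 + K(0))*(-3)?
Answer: 1245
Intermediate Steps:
M(U) = -18*U
E = -12 (E = (4 + 0)*(-3) = 4*(-3) = -12)
E*M(5) + 165 = -(-216)*5 + 165 = -12*(-90) + 165 = 1080 + 165 = 1245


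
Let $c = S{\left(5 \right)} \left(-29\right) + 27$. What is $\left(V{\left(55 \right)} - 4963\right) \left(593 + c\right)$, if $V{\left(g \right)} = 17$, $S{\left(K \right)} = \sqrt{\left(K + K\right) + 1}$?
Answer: $-3066520 + 143434 \sqrt{11} \approx -2.5908 \cdot 10^{6}$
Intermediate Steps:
$S{\left(K \right)} = \sqrt{1 + 2 K}$ ($S{\left(K \right)} = \sqrt{2 K + 1} = \sqrt{1 + 2 K}$)
$c = 27 - 29 \sqrt{11}$ ($c = \sqrt{1 + 2 \cdot 5} \left(-29\right) + 27 = \sqrt{1 + 10} \left(-29\right) + 27 = \sqrt{11} \left(-29\right) + 27 = - 29 \sqrt{11} + 27 = 27 - 29 \sqrt{11} \approx -69.182$)
$\left(V{\left(55 \right)} - 4963\right) \left(593 + c\right) = \left(17 - 4963\right) \left(593 + \left(27 - 29 \sqrt{11}\right)\right) = - 4946 \left(620 - 29 \sqrt{11}\right) = -3066520 + 143434 \sqrt{11}$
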